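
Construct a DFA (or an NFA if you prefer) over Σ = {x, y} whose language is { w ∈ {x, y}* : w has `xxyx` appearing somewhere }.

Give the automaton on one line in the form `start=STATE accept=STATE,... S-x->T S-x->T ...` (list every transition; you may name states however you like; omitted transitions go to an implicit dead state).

start=S0 accept=S4 S0-x->S1 S0-y->S0 S1-x->S2 S1-y->S0 S2-x->S2 S2-y->S3 S3-x->S4 S3-y->S0 S4-x->S4 S4-y->S4

States S0..S3 record the length of the longest prefix of `xxyx` that matches the current input suffix. Reaching S4 means `xxyx` has been seen, and we stay there forever. Accept from S4.
A 5-state machine:
        x   y  
>  S0   S1  S0 
   S1   S2  S0 
   S2   S2  S3 
   S3   S4  S0 
 * S4   S4  S4 
(> = start, * = accepting)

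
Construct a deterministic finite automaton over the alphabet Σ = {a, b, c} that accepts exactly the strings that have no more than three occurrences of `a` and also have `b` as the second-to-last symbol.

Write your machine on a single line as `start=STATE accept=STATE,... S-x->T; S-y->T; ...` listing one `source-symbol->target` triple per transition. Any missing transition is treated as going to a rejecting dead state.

start=q0; accept=q5,q6,q7,q10,q11,q14,q15,q16; q0-a->q1; q0-b->q2; q0-c->q0; q1-a->q3; q1-b->q4; q1-c->q1; q2-a->q5; q2-b->q6; q2-c->q7; q3-a->q8; q3-b->q9; q3-c->q3; q4-a->q10; q4-b->q11; q4-c->q5; q5-a->q3; q5-b->q4; q5-c->q1; q6-a->q5; q6-b->q6; q6-c->q7; q7-a->q1; q7-b->q2; q7-c->q0; q8-a->q12; q8-b->q13; q8-c->q8; q9-a->q14; q9-b->q15; q9-c->q10; q10-a->q8; q10-b->q9; q10-c->q3; q11-a->q10; q11-b->q11; q11-c->q5; q12-a->q12; q12-b->q12; q12-c->q12; q13-a->q12; q13-b->q16; q13-c->q14; q14-a->q12; q14-b->q13; q14-c->q8; q15-a->q14; q15-b->q15; q15-c->q10; q16-a->q12; q16-b->q16; q16-c->q14

Run two small machines in parallel and take their product. The first has 5 states tracking the count of `a`s, saturating at 4; the second has 13 states tracking the last 2 symbols read. A product state is a pair (one from each), accepting exactly when both do. Minimizing collapses redundant product states.
17 states suffice.
          a    b    c  
>  q0     q1   q2   q0 
   q1     q3   q4   q1 
   q2     q5   q6   q7 
   q3     q8   q9   q3 
   q4    q10  q11   q5 
 * q5     q3   q4   q1 
 * q6     q5   q6   q7 
 * q7     q1   q2   q0 
   q8    q12  q13   q8 
   q9    q14  q15  q10 
 * q10    q8   q9   q3 
 * q11   q10  q11   q5 
   q12   q12  q12  q12 
   q13   q12  q16  q14 
 * q14   q12  q13   q8 
 * q15   q14  q15  q10 
 * q16   q12  q16  q14 
(> = start, * = accepting)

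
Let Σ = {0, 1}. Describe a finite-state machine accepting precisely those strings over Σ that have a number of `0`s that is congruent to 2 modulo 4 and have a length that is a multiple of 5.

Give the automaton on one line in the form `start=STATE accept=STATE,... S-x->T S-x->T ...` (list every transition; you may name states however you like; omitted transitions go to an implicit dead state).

Handle the two conditions separately and then intersect. The first has 4 states tracking the count of `0`s modulo 4; the second has 5 states tracking the input length modulo 5. A product state is a pair (one from each), accepting exactly when both do.
20 states suffice.
          0    1  
>  q0     q1   q2 
   q1     q3   q4 
   q2     q4   q5 
   q3     q6   q7 
   q4     q7   q8 
   q5     q8   q9 
   q6    q10  q11 
   q7    q11  q12 
   q8    q12  q13 
   q9    q13  q10 
   q10   q14   q0 
   q11    q0  q15 
   q12   q15  q16 
   q13   q16  q14 
   q14   q17   q1 
   q15    q2  q18 
 * q16   q18  q17 
   q17   q19   q3 
   q18    q5  q19 
   q19    q9   q6 
(> = start, * = accepting)

start=q0 accept=q16 q0-0->q1 q0-1->q2 q1-0->q3 q1-1->q4 q2-0->q4 q2-1->q5 q3-0->q6 q3-1->q7 q4-0->q7 q4-1->q8 q5-0->q8 q5-1->q9 q6-0->q10 q6-1->q11 q7-0->q11 q7-1->q12 q8-0->q12 q8-1->q13 q9-0->q13 q9-1->q10 q10-0->q14 q10-1->q0 q11-0->q0 q11-1->q15 q12-0->q15 q12-1->q16 q13-0->q16 q13-1->q14 q14-0->q17 q14-1->q1 q15-0->q2 q15-1->q18 q16-0->q18 q16-1->q17 q17-0->q19 q17-1->q3 q18-0->q5 q18-1->q19 q19-0->q9 q19-1->q6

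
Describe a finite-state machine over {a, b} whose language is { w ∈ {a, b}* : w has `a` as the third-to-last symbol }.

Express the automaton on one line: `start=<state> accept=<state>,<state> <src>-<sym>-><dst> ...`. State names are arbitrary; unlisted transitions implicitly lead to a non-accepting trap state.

start=s0 accept=s7,s8,s9,s10 s0-a->s1 s0-b->s2 s1-a->s3 s1-b->s4 s2-a->s5 s2-b->s6 s3-a->s7 s3-b->s8 s4-a->s9 s4-b->s10 s5-a->s11 s5-b->s12 s6-a->s13 s6-b->s14 s7-a->s7 s7-b->s8 s8-a->s9 s8-b->s10 s9-a->s11 s9-b->s12 s10-a->s13 s10-b->s14 s11-a->s7 s11-b->s8 s12-a->s9 s12-b->s10 s13-a->s11 s13-b->s12 s14-a->s13 s14-b->s14

A DFA must remember the last 3 symbols (since which symbol is third-to-last isn't known until the input ends). Use one state per possible window of the last ≤3 symbols; accept from those whose window starts with `a`.
With 15 states:
          a    b  
>  s0     s1   s2 
   s1     s3   s4 
   s2     s5   s6 
   s3     s7   s8 
   s4     s9  s10 
   s5    s11  s12 
   s6    s13  s14 
 * s7     s7   s8 
 * s8     s9  s10 
 * s9    s11  s12 
 * s10   s13  s14 
   s11    s7   s8 
   s12    s9  s10 
   s13   s11  s12 
   s14   s13  s14 
(> = start, * = accepting)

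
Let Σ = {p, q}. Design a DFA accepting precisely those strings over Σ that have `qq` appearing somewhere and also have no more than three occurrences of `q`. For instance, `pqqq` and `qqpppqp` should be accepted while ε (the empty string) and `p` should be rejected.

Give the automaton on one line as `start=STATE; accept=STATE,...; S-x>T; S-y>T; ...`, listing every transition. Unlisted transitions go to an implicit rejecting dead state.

Handle the two conditions separately and then intersect. One (3 states) tracks whether and how much of `qq` has been seen; the other (5 states) tracks the count of `q`s, saturating at 4. Each combined state is a pair, one component from each; accept when both components accept. Equivalent product states are then merged.
A 7-state machine:
        p   q  
>  s0   s0  s1 
   s1   s2  s3 
   s2   s2  s4 
 * s3   s3  s5 
   s4   s6  s5 
 * s5   s5  s6 
   s6   s6  s6 
(> = start, * = accepting)

start=s0; accept=s3,s5; s0-p>s0; s0-q>s1; s1-p>s2; s1-q>s3; s2-p>s2; s2-q>s4; s3-p>s3; s3-q>s5; s4-p>s6; s4-q>s5; s5-p>s5; s5-q>s6; s6-p>s6; s6-q>s6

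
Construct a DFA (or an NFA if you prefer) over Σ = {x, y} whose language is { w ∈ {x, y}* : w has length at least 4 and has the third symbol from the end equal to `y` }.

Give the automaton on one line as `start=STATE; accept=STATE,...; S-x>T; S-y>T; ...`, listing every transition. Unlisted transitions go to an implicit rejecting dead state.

start=S0; accept=S5,S6,S7,S8; S0-x>S1; S0-y>S1; S1-x>S1; S1-y>S2; S2-x>S3; S2-y>S4; S3-x>S5; S3-y>S6; S4-x>S7; S4-y>S8; S5-x>S1; S5-y>S2; S6-x>S3; S6-y>S4; S7-x>S5; S7-y>S6; S8-x>S7; S8-y>S8

Run two small machines in parallel and take their product. One (6 states) tracks the input length, saturating at 5; the other (15 states) tracks the last 3 symbols read. Each combined state is a pair, one component from each; accept when both components accept. Equivalent product states are then merged.
With 9 states:
        x   y  
>  S0   S1  S1 
   S1   S1  S2 
   S2   S3  S4 
   S3   S5  S6 
   S4   S7  S8 
 * S5   S1  S2 
 * S6   S3  S4 
 * S7   S5  S6 
 * S8   S7  S8 
(> = start, * = accepting)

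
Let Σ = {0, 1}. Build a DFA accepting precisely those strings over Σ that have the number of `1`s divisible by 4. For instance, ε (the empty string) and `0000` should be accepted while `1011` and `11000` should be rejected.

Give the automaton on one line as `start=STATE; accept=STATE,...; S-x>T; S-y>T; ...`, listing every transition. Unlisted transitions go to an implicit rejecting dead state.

The only thing that matters is how many `1`s have appeared, reduced mod 4. Use one state per residue: s0 for 0, …, s3 for 3. Reading `1` moves to the next residue; anything else stays put. s0 is accepting.
        0   1  
>* s0   s0  s1 
   s1   s1  s2 
   s2   s2  s3 
   s3   s3  s0 
(> = start, * = accepting)

start=s0; accept=s0; s0-0>s0; s0-1>s1; s1-0>s1; s1-1>s2; s2-0>s2; s2-1>s3; s3-0>s3; s3-1>s0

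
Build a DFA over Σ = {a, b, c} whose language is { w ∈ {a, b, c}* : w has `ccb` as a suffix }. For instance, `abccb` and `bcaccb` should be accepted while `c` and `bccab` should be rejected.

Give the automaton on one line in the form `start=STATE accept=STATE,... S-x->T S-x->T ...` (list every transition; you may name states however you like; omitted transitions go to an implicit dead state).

Let each state record the length of the longest suffix of the input read so far that is also a prefix of `ccb`. s1 means the last symbol is `c`; s2 means the last 2 symbols are `cc`; s3 means the last 3 symbols are `ccb`. Accept only at s3, where the string currently ends in `ccb`.
4 states suffice.
        a   b   c  
>  s0   s0  s0  s1 
   s1   s0  s0  s2 
   s2   s0  s3  s2 
 * s3   s0  s0  s1 
(> = start, * = accepting)

start=s0 accept=s3 s0-a->s0 s0-b->s0 s0-c->s1 s1-a->s0 s1-b->s0 s1-c->s2 s2-a->s0 s2-b->s3 s2-c->s2 s3-a->s0 s3-b->s0 s3-c->s1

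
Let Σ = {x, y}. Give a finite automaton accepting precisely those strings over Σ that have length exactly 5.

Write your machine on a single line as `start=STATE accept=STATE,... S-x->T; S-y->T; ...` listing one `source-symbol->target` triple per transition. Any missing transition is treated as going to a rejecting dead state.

Count input length up to 6: every symbol moves from q0 toward q6, which means 'more than 5' and absorbs. Accept from {q5}.
        x   y  
>  q0   q1  q1 
   q1   q2  q2 
   q2   q3  q3 
   q3   q4  q4 
   q4   q5  q5 
 * q5   q6  q6 
   q6   q6  q6 
(> = start, * = accepting)

start=q0; accept=q5; q0-x->q1; q0-y->q1; q1-x->q2; q1-y->q2; q2-x->q3; q2-y->q3; q3-x->q4; q3-y->q4; q4-x->q5; q4-y->q5; q5-x->q6; q5-y->q6; q6-x->q6; q6-y->q6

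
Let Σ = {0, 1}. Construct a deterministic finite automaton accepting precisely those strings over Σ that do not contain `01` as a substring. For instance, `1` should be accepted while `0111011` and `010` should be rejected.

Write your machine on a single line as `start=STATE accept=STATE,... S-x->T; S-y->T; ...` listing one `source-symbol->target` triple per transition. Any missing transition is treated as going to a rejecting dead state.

Track partial matches of the forbidden pattern `01`. State C is a dead state reached once `01` has occurred; every other state accepts. A means no part of `01` is currently matched.
With 3 states:
       0  1 
>* A   B  A 
 * B   B  C 
   C   C  C 
(> = start, * = accepting)

start=A; accept=A,B; A-0->B; A-1->A; B-0->B; B-1->C; C-0->C; C-1->C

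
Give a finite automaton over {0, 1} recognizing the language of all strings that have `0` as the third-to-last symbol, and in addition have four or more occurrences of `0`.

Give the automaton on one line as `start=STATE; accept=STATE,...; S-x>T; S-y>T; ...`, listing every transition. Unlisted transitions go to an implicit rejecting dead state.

start=A; accept=F,I,J,M; A-0>B; A-1>A; B-0>C; B-1>B; C-0>D; C-1>E; D-0>F; D-1>G; E-0>H; E-1>E; F-0>F; F-1>I; G-0>J; G-1>K; H-0>L; H-1>G; I-0>J; I-1>M; J-0>L; J-1>N; K-0>O; K-1>K; L-0>F; L-1>I; M-0>O; M-1>K; N-0>J; N-1>M; O-0>L; O-1>N

Build one automaton per condition and run them in lockstep. The first has 15 states tracking the last 3 symbols read; the second has 6 states tracking the count of `0`s, saturating at 5. A product state is a pair (one from each), accepting exactly when both do. Minimizing collapses redundant product states.
With 15 states:
       0  1 
>  A   B  A 
   B   C  B 
   C   D  E 
   D   F  G 
   E   H  E 
 * F   F  I 
   G   J  K 
   H   L  G 
 * I   J  M 
 * J   L  N 
   K   O  K 
   L   F  I 
 * M   O  K 
   N   J  M 
   O   L  N 
(> = start, * = accepting)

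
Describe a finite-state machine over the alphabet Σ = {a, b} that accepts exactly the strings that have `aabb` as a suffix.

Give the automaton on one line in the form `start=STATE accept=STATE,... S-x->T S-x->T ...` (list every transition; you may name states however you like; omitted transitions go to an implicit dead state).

Let each state record the length of the longest suffix of the input read so far that is also a prefix of `aabb`. q1 means the last symbol is `a`; q2 means the last 2 symbols are `aa`; q3 means the last 3 symbols are `aab`; q4 means the last 4 symbols are `aabb`. Accept only at q4, where the string currently ends in `aabb`.
A 5-state machine:
        a   b  
>  q0   q1  q0 
   q1   q2  q0 
   q2   q2  q3 
   q3   q1  q4 
 * q4   q1  q0 
(> = start, * = accepting)

start=q0 accept=q4 q0-a->q1 q0-b->q0 q1-a->q2 q1-b->q0 q2-a->q2 q2-b->q3 q3-a->q1 q3-b->q4 q4-a->q1 q4-b->q0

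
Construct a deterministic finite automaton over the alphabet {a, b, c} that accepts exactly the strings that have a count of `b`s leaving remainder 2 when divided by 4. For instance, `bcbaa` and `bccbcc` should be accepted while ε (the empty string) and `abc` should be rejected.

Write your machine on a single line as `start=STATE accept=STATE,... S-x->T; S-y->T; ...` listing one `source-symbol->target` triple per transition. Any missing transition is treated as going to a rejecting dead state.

The only thing that matters is how many `b`s have appeared, reduced mod 4. Use one state per residue: S0 for 0, …, S3 for 3. Reading `b` moves to the next residue; anything else stays put. S2 is accepting.
With 4 states:
        a   b   c  
>  S0   S0  S1  S0 
   S1   S1  S2  S1 
 * S2   S2  S3  S2 
   S3   S3  S0  S3 
(> = start, * = accepting)

start=S0; accept=S2; S0-a->S0; S0-b->S1; S0-c->S0; S1-a->S1; S1-b->S2; S1-c->S1; S2-a->S2; S2-b->S3; S2-c->S2; S3-a->S3; S3-b->S0; S3-c->S3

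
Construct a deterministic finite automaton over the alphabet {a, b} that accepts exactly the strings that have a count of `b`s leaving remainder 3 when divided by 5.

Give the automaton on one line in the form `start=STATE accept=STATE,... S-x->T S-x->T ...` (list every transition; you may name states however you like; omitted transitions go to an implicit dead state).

start=s0 accept=s3 s0-a->s0 s0-b->s1 s1-a->s1 s1-b->s2 s2-a->s2 s2-b->s3 s3-a->s3 s3-b->s4 s4-a->s4 s4-b->s0

Keep the running count of `b`s modulo 5: each `b` advances along the cycle s0 → s1 → s2 → s3 → s4 → s0 while other symbols loop. Accept at s3.
A 5-state machine:
        a   b  
>  s0   s0  s1 
   s1   s1  s2 
   s2   s2  s3 
 * s3   s3  s4 
   s4   s4  s0 
(> = start, * = accepting)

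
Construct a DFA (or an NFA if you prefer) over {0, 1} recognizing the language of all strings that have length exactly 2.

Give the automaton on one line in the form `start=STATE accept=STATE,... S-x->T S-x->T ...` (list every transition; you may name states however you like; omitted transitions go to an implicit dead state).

Count input length up to 3: every symbol moves from A toward D, which means 'more than 2' and absorbs. Accept from {C}.
With 4 states:
       0  1 
>  A   B  B 
   B   C  C 
 * C   D  D 
   D   D  D 
(> = start, * = accepting)

start=A accept=C A-0->B A-1->B B-0->C B-1->C C-0->D C-1->D D-0->D D-1->D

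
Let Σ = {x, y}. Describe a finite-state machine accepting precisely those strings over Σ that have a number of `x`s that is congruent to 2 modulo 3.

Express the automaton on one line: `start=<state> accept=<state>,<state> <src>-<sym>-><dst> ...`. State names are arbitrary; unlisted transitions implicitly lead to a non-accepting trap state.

start=s0 accept=s2 s0-x->s1 s0-y->s0 s1-x->s2 s1-y->s1 s2-x->s0 s2-y->s2

The only thing that matters is how many `x`s have appeared, reduced mod 3. Use one state per residue: s0 for 0, …, s2 for 2. Reading `x` moves to the next residue; anything else stays put. s2 is accepting.
With 3 states:
        x   y  
>  s0   s1  s0 
   s1   s2  s1 
 * s2   s0  s2 
(> = start, * = accepting)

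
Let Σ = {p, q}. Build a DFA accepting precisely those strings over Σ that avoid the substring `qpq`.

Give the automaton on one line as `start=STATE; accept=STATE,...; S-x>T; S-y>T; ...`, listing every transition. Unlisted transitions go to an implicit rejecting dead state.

start=S0; accept=S0,S1,S2; S0-p>S0; S0-q>S1; S1-p>S2; S1-q>S1; S2-p>S0; S2-q>S3; S3-p>S3; S3-q>S3

Track partial matches of the forbidden pattern `qpq`. State S3 is a dead state reached once `qpq` has occurred; every other state accepts. S0 means no part of `qpq` is currently matched.
A 4-state machine:
        p   q  
>* S0   S0  S1 
 * S1   S2  S1 
 * S2   S0  S3 
   S3   S3  S3 
(> = start, * = accepting)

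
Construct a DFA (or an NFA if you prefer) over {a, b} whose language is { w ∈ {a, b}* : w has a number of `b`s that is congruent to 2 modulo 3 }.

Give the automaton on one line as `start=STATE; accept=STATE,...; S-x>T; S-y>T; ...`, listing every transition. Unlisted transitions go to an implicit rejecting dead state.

start=q0; accept=q2; q0-a>q0; q0-b>q1; q1-a>q1; q1-b>q2; q2-a>q2; q2-b>q0

Keep the running count of `b`s modulo 3: each `b` advances along the cycle q0 → q1 → q2 → q0 while other symbols loop. Accept at q2.
A 3-state machine:
        a   b  
>  q0   q0  q1 
   q1   q1  q2 
 * q2   q2  q0 
(> = start, * = accepting)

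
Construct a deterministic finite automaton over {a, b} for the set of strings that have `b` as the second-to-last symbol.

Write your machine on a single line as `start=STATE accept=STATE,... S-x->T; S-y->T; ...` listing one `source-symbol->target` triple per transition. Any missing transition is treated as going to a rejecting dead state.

start=q0; accept=q5,q6; q0-a->q1; q0-b->q2; q1-a->q3; q1-b->q4; q2-a->q5; q2-b->q6; q3-a->q3; q3-b->q4; q4-a->q5; q4-b->q6; q5-a->q3; q5-b->q4; q6-a->q5; q6-b->q6

Because acceptance depends on a position counted from the end, the machine has to buffer the most recent 2 symbols. Make each state the string of the last up-to-2 symbols read; on input `x` shift the window left and append `x`. Accept when the buffered window has length 2 and begins with `b`.
With 7 states:
        a   b  
>  q0   q1  q2 
   q1   q3  q4 
   q2   q5  q6 
   q3   q3  q4 
   q4   q5  q6 
 * q5   q3  q4 
 * q6   q5  q6 
(> = start, * = accepting)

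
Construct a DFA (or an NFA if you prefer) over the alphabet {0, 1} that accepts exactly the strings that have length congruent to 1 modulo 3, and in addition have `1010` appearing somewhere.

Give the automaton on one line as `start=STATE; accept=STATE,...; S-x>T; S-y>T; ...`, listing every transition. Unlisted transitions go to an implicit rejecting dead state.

Handle the two conditions separately and then intersect. The first has 3 states tracking the input length modulo 3; the second has 5 states tracking whether and how much of `1010` has been seen. A product state is a pair (one from each), accepting exactly when both do.
       0  1 
>  A   B  C 
   B   D  E 
   C   F  E 
   D   A  G 
   E   H  G 
   F   A  I 
   G   J  C 
   H   B  K 
   I   L  C 
   J   D  M 
   K   N  E 
 * L   N  N 
   M   O  G 
   N   O  O 
   O   L  L 
(> = start, * = accepting)

start=A; accept=L; A-0>B; A-1>C; B-0>D; B-1>E; C-0>F; C-1>E; D-0>A; D-1>G; E-0>H; E-1>G; F-0>A; F-1>I; G-0>J; G-1>C; H-0>B; H-1>K; I-0>L; I-1>C; J-0>D; J-1>M; K-0>N; K-1>E; L-0>N; L-1>N; M-0>O; M-1>G; N-0>O; N-1>O; O-0>L; O-1>L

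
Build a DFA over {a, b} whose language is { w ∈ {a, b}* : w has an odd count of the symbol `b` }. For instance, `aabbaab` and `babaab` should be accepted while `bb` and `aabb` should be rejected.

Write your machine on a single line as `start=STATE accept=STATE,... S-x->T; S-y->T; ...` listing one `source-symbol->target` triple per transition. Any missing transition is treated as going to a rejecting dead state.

start=s0; accept=s1; s0-a->s0; s0-b->s1; s1-a->s1; s1-b->s0

The only thing that matters is how many `b`s have appeared, reduced mod 2. Use one state per residue: s0 for 0, …, s1 for 1. Reading `b` moves to the next residue; anything else stays put. s1 is accepting.
A 2-state machine:
        a   b  
>  s0   s0  s1 
 * s1   s1  s0 
(> = start, * = accepting)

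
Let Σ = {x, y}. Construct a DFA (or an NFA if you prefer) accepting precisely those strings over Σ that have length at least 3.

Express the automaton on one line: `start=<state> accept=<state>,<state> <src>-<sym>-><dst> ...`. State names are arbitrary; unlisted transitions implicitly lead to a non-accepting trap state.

start=S0 accept=S3,S4 S0-x->S1 S0-y->S1 S1-x->S2 S1-y->S2 S2-x->S3 S2-y->S3 S3-x->S4 S3-y->S4 S4-x->S4 S4-y->S4

Count input length up to 4: every symbol moves from S0 toward S4, which means 'more than 3' and absorbs. Accept from {S3, S4}.
With 5 states:
        x   y  
>  S0   S1  S1 
   S1   S2  S2 
   S2   S3  S3 
 * S3   S4  S4 
 * S4   S4  S4 
(> = start, * = accepting)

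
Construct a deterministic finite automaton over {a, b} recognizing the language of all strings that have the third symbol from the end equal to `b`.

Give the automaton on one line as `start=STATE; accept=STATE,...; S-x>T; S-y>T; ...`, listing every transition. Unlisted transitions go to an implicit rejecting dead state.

Because acceptance depends on a position counted from the end, the machine has to buffer the most recent 3 symbols. Make each state the string of the last up-to-3 symbols read; on input `x` shift the window left and append `x`. Accept when the buffered window has length 3 and begins with `b`.
          a    b  
>  s0     s1   s2 
   s1     s3   s4 
   s2     s5   s6 
   s3     s7   s8 
   s4     s9  s10 
   s5    s11  s12 
   s6    s13  s14 
   s7     s7   s8 
   s8     s9  s10 
   s9    s11  s12 
   s10   s13  s14 
 * s11    s7   s8 
 * s12    s9  s10 
 * s13   s11  s12 
 * s14   s13  s14 
(> = start, * = accepting)

start=s0; accept=s11,s12,s13,s14; s0-a>s1; s0-b>s2; s1-a>s3; s1-b>s4; s2-a>s5; s2-b>s6; s3-a>s7; s3-b>s8; s4-a>s9; s4-b>s10; s5-a>s11; s5-b>s12; s6-a>s13; s6-b>s14; s7-a>s7; s7-b>s8; s8-a>s9; s8-b>s10; s9-a>s11; s9-b>s12; s10-a>s13; s10-b>s14; s11-a>s7; s11-b>s8; s12-a>s9; s12-b>s10; s13-a>s11; s13-b>s12; s14-a>s13; s14-b>s14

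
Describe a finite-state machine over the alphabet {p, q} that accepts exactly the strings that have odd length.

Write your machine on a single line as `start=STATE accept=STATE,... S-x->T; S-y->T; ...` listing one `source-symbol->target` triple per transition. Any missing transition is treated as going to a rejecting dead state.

start=S0; accept=S1; S0-p->S1; S0-q->S1; S1-p->S0; S1-q->S0

Count input length modulo 2: every symbol advances one step around the cycle S0 → S1 → S0. Accept at S1.
A 2-state machine:
        p   q  
>  S0   S1  S1 
 * S1   S0  S0 
(> = start, * = accepting)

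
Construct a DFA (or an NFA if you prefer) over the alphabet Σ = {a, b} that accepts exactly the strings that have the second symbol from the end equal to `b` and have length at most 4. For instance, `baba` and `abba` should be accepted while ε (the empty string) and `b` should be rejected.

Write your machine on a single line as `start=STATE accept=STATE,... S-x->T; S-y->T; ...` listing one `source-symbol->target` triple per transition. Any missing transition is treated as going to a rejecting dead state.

Build one automaton per condition and run them in lockstep. The first has 7 states tracking the last 2 symbols read; the second has 6 states tracking the input length, saturating at 5. A product state is a pair (one from each), accepting exactly when both do.
With 19 states:
          a    b  
>  S0     S1   S2 
   S1     S3   S4 
   S2     S5   S6 
   S3     S7   S8 
   S4     S9  S10 
 * S5     S7   S8 
 * S6     S9  S10 
   S7    S11  S12 
   S8    S13  S14 
 * S9    S11  S12 
 * S10   S13  S14 
   S11   S15  S16 
   S12   S17  S18 
 * S13   S15  S16 
 * S14   S17  S18 
   S15   S15  S16 
   S16   S17  S18 
   S17   S15  S16 
   S18   S17  S18 
(> = start, * = accepting)

start=S0; accept=S5,S6,S9,S10,S13,S14; S0-a->S1; S0-b->S2; S1-a->S3; S1-b->S4; S2-a->S5; S2-b->S6; S3-a->S7; S3-b->S8; S4-a->S9; S4-b->S10; S5-a->S7; S5-b->S8; S6-a->S9; S6-b->S10; S7-a->S11; S7-b->S12; S8-a->S13; S8-b->S14; S9-a->S11; S9-b->S12; S10-a->S13; S10-b->S14; S11-a->S15; S11-b->S16; S12-a->S17; S12-b->S18; S13-a->S15; S13-b->S16; S14-a->S17; S14-b->S18; S15-a->S15; S15-b->S16; S16-a->S17; S16-b->S18; S17-a->S15; S17-b->S16; S18-a->S17; S18-b->S18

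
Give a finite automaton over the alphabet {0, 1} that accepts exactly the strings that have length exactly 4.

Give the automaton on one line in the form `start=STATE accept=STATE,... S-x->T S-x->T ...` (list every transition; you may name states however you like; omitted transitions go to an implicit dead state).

start=q0 accept=q4 q0-0->q1 q0-1->q1 q1-0->q2 q1-1->q2 q2-0->q3 q2-1->q3 q3-0->q4 q3-1->q4 q4-0->q5 q4-1->q5 q5-0->q5 q5-1->q5

Count input length up to 5: every symbol moves from q0 toward q5, which means 'more than 4' and absorbs. Accept from {q4}.
A 6-state machine:
        0   1  
>  q0   q1  q1 
   q1   q2  q2 
   q2   q3  q3 
   q3   q4  q4 
 * q4   q5  q5 
   q5   q5  q5 
(> = start, * = accepting)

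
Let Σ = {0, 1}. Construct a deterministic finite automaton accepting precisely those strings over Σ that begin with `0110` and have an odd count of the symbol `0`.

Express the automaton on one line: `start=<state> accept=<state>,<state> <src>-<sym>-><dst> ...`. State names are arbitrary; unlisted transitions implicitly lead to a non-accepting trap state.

Build one automaton per condition and run them in lockstep. One (6 states) tracks whether the input so far still matches the prefix `0110`; the other (2 states) tracks the count of `0`s modulo 2. Each combined state is a pair, one component from each; accept when both components accept. After merging equivalent states the machine shrinks.
7 states suffice.
        0   1  
>  s0   s1  s2 
   s1   s2  s3 
   s2   s2  s2 
   s3   s2  s4 
   s4   s5  s2 
   s5   s6  s5 
 * s6   s5  s6 
(> = start, * = accepting)

start=s0 accept=s6 s0-0->s1 s0-1->s2 s1-0->s2 s1-1->s3 s2-0->s2 s2-1->s2 s3-0->s2 s3-1->s4 s4-0->s5 s4-1->s2 s5-0->s6 s5-1->s5 s6-0->s5 s6-1->s6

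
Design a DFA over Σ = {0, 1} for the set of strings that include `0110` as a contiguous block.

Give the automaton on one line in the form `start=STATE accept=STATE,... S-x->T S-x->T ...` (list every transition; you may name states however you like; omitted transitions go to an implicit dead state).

start=S0 accept=S4 S0-0->S1 S0-1->S0 S1-0->S1 S1-1->S2 S2-0->S1 S2-1->S3 S3-0->S4 S3-1->S0 S4-0->S4 S4-1->S4

States S0..S3 record the length of the longest prefix of `0110` that matches the current input suffix. Reaching S4 means `0110` has been seen, and we stay there forever. Accept from S4.
        0   1  
>  S0   S1  S0 
   S1   S1  S2 
   S2   S1  S3 
   S3   S4  S0 
 * S4   S4  S4 
(> = start, * = accepting)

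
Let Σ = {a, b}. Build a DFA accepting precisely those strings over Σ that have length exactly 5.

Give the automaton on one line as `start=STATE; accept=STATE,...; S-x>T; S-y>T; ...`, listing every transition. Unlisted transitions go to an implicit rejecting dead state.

We only need to distinguish lengths 0, 1, …, 5, and '>5'. Chain q0 → q1 → q2 → q3 → q4 → q5 → q6 on every symbol, with q6 looping. Accepting states: {q5}.
A 7-state machine:
        a   b  
>  q0   q1  q1 
   q1   q2  q2 
   q2   q3  q3 
   q3   q4  q4 
   q4   q5  q5 
 * q5   q6  q6 
   q6   q6  q6 
(> = start, * = accepting)

start=q0; accept=q5; q0-a>q1; q0-b>q1; q1-a>q2; q1-b>q2; q2-a>q3; q2-b>q3; q3-a>q4; q3-b>q4; q4-a>q5; q4-b>q5; q5-a>q6; q5-b>q6; q6-a>q6; q6-b>q6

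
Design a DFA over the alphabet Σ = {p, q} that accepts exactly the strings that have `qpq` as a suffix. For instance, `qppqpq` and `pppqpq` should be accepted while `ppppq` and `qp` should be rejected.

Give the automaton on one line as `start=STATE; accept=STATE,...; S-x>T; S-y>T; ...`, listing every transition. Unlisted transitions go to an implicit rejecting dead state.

Let each state record the length of the longest suffix of the input read so far that is also a prefix of `qpq`. s1 means the last symbol is `q`; s2 means the last 2 symbols are `qp`; s3 means the last 3 symbols are `qpq`. Accept only at s3, where the string currently ends in `qpq`.
4 states suffice.
        p   q  
>  s0   s0  s1 
   s1   s2  s1 
   s2   s0  s3 
 * s3   s2  s1 
(> = start, * = accepting)

start=s0; accept=s3; s0-p>s0; s0-q>s1; s1-p>s2; s1-q>s1; s2-p>s0; s2-q>s3; s3-p>s2; s3-q>s1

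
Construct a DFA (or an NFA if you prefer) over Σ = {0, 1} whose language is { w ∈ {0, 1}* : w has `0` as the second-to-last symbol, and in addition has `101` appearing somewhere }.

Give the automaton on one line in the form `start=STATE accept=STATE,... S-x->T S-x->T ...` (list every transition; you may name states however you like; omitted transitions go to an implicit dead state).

Run two small machines in parallel and take their product. One (7 states) tracks the last 2 symbols read; the other (4 states) tracks whether and how much of `101` has been seen. Each combined state is a pair, one component from each; accept when both components accept.
An 11-state machine:
          0    1  
>  S0     S1   S2 
   S1     S3   S4 
   S2     S5   S6 
   S3     S3   S4 
   S4     S5   S6 
   S5     S3   S7 
   S6     S5   S6 
 * S7     S8   S9 
   S8    S10   S7 
   S9     S8   S9 
 * S10   S10   S7 
(> = start, * = accepting)

start=S0 accept=S7,S10 S0-0->S1 S0-1->S2 S1-0->S3 S1-1->S4 S2-0->S5 S2-1->S6 S3-0->S3 S3-1->S4 S4-0->S5 S4-1->S6 S5-0->S3 S5-1->S7 S6-0->S5 S6-1->S6 S7-0->S8 S7-1->S9 S8-0->S10 S8-1->S7 S9-0->S8 S9-1->S9 S10-0->S10 S10-1->S7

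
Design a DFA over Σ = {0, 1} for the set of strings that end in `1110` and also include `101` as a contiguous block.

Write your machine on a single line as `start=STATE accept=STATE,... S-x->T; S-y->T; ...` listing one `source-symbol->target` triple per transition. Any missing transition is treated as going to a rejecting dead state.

start=s0; accept=s10; s0-0->s0; s0-1->s1; s1-0->s2; s1-1->s3; s2-0->s0; s2-1->s4; s3-0->s2; s3-1->s5; s4-0->s6; s4-1->s7; s5-0->s8; s5-1->s5; s6-0->s6; s6-1->s4; s7-0->s6; s7-1->s9; s8-0->s0; s8-1->s4; s9-0->s10; s9-1->s9; s10-0->s6; s10-1->s4

Handle the two conditions separately and then intersect. The first has 5 states tracking how much of the suffix `1110` has currently been matched; the second has 4 states tracking whether and how much of `101` has been seen. A product state is a pair (one from each), accepting exactly when both do.
          0    1  
>  s0     s0   s1 
   s1     s2   s3 
   s2     s0   s4 
   s3     s2   s5 
   s4     s6   s7 
   s5     s8   s5 
   s6     s6   s4 
   s7     s6   s9 
   s8     s0   s4 
   s9    s10   s9 
 * s10    s6   s4 
(> = start, * = accepting)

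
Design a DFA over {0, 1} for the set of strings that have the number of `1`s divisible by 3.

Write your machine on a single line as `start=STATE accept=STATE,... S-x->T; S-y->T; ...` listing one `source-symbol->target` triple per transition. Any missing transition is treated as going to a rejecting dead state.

start=A; accept=A; A-0->A; A-1->B; B-0->B; B-1->C; C-0->C; C-1->A

Keep the running count of `1`s modulo 3: each `1` advances along the cycle A → B → C → A while other symbols loop. Accept at A.
With 3 states:
       0  1 
>* A   A  B 
   B   B  C 
   C   C  A 
(> = start, * = accepting)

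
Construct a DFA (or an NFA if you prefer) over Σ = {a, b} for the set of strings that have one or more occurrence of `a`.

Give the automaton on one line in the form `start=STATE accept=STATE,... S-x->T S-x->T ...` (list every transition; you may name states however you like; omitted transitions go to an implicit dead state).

start=q0 accept=q1,q2 q0-a->q1 q0-b->q0 q1-a->q2 q1-b->q1 q2-a->q2 q2-b->q2

Count `a`s, saturating at 2: state q0 means no `a` yet, q1 means one `a` seen, q2 means more than one. Each `a` increments (capped at q2); other symbols loop. Accept from {q1, q2}.
3 states suffice.
        a   b  
>  q0   q1  q0 
 * q1   q2  q1 
 * q2   q2  q2 
(> = start, * = accepting)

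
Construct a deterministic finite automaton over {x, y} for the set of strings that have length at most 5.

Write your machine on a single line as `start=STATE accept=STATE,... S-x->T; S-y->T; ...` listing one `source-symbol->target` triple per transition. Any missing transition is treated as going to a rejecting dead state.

We only need to distinguish lengths 0, 1, …, 5, and '>5'. Chain A → B → C → D → E → F → G on every symbol, with G looping. Accepting states: {A, B, C, D, E, F}.
       x  y 
>* A   B  B 
 * B   C  C 
 * C   D  D 
 * D   E  E 
 * E   F  F 
 * F   G  G 
   G   G  G 
(> = start, * = accepting)

start=A; accept=A,B,C,D,E,F; A-x->B; A-y->B; B-x->C; B-y->C; C-x->D; C-y->D; D-x->E; D-y->E; E-x->F; E-y->F; F-x->G; F-y->G; G-x->G; G-y->G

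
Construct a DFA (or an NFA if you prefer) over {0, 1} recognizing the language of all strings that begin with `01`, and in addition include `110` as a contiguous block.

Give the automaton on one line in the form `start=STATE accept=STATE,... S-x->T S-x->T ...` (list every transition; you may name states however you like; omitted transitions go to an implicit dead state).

Run two small machines in parallel and take their product. The first has 4 states tracking whether the input so far still matches the prefix `01`; the second has 4 states tracking whether and how much of `110` has been seen. A product state is a pair (one from each), accepting exactly when both do. Equivalent product states are then merged.
A 7-state machine:
        0   1  
>  q0   q1  q2 
   q1   q2  q3 
   q2   q2  q2 
   q3   q4  q5 
   q4   q4  q3 
   q5   q6  q5 
 * q6   q6  q6 
(> = start, * = accepting)

start=q0 accept=q6 q0-0->q1 q0-1->q2 q1-0->q2 q1-1->q3 q2-0->q2 q2-1->q2 q3-0->q4 q3-1->q5 q4-0->q4 q4-1->q3 q5-0->q6 q5-1->q5 q6-0->q6 q6-1->q6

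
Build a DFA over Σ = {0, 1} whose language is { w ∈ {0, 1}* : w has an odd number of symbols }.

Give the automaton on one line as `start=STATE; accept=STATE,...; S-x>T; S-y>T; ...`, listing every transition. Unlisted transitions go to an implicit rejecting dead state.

start=q0; accept=q1; q0-0>q1; q0-1>q1; q1-0>q0; q1-1>q0

Count input length modulo 2: every symbol advances one step around the cycle q0 → q1 → q0. Accept at q1.
A 2-state machine:
        0   1  
>  q0   q1  q1 
 * q1   q0  q0 
(> = start, * = accepting)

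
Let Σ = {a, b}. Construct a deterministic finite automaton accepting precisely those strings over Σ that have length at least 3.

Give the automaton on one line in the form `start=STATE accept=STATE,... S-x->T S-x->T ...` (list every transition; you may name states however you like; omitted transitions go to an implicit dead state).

We only need to distinguish lengths 0, 1, …, 3, and '>3'. Chain q0 → q1 → q2 → q3 → q4 on every symbol, with q4 looping. Accepting states: {q3, q4}.
With 5 states:
        a   b  
>  q0   q1  q1 
   q1   q2  q2 
   q2   q3  q3 
 * q3   q4  q4 
 * q4   q4  q4 
(> = start, * = accepting)

start=q0 accept=q3,q4 q0-a->q1 q0-b->q1 q1-a->q2 q1-b->q2 q2-a->q3 q2-b->q3 q3-a->q4 q3-b->q4 q4-a->q4 q4-b->q4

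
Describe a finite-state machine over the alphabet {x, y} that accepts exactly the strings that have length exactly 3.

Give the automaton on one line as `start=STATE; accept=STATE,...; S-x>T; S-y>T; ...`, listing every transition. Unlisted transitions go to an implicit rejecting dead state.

Count input length up to 4: every symbol moves from S0 toward S4, which means 'more than 3' and absorbs. Accept from {S3}.
        x   y  
>  S0   S1  S1 
   S1   S2  S2 
   S2   S3  S3 
 * S3   S4  S4 
   S4   S4  S4 
(> = start, * = accepting)

start=S0; accept=S3; S0-x>S1; S0-y>S1; S1-x>S2; S1-y>S2; S2-x>S3; S2-y>S3; S3-x>S4; S3-y>S4; S4-x>S4; S4-y>S4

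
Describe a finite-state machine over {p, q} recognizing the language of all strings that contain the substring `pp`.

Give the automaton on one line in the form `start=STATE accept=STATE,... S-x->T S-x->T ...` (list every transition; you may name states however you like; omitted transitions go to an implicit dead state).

Track how much of `pp` has been matched so far: state S0 is no progress, S2 is the absorbing accept state reached once `pp` has occurred. Intermediate states record partial matches; on a mismatch, fall back to the longest reusable overlap.
3 states suffice.
        p   q  
>  S0   S1  S0 
   S1   S2  S0 
 * S2   S2  S2 
(> = start, * = accepting)

start=S0 accept=S2 S0-p->S1 S0-q->S0 S1-p->S2 S1-q->S0 S2-p->S2 S2-q->S2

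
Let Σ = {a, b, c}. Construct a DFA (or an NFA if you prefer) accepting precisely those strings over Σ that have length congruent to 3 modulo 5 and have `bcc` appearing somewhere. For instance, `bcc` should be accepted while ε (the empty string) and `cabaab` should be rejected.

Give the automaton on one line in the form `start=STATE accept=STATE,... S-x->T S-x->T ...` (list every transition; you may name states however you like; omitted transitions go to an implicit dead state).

Build one automaton per condition and run them in lockstep. One (5 states) tracks the input length modulo 5; the other (4 states) tracks whether and how much of `bcc` has been seen. Each combined state is a pair, one component from each; accept when both components accept.
20 states suffice.
          a    b    c  
>  s0     s1   s2   s1 
   s1     s3   s4   s3 
   s2     s3   s4   s5 
   s3     s6   s7   s6 
   s4     s6   s7   s8 
   s5     s6   s7   s9 
   s6    s10  s11  s10 
   s7    s10  s11  s12 
   s8    s10  s11  s13 
 * s9    s13  s13  s13 
   s10    s0  s14   s0 
   s11    s0  s14  s15 
   s12    s0  s14  s16 
   s13   s16  s16  s16 
   s14    s1   s2  s17 
   s15    s1   s2  s18 
   s16   s18  s18  s18 
   s17    s3   s4  s19 
   s18   s19  s19  s19 
   s19    s9   s9   s9 
(> = start, * = accepting)

start=s0 accept=s9 s0-a->s1 s0-b->s2 s0-c->s1 s1-a->s3 s1-b->s4 s1-c->s3 s2-a->s3 s2-b->s4 s2-c->s5 s3-a->s6 s3-b->s7 s3-c->s6 s4-a->s6 s4-b->s7 s4-c->s8 s5-a->s6 s5-b->s7 s5-c->s9 s6-a->s10 s6-b->s11 s6-c->s10 s7-a->s10 s7-b->s11 s7-c->s12 s8-a->s10 s8-b->s11 s8-c->s13 s9-a->s13 s9-b->s13 s9-c->s13 s10-a->s0 s10-b->s14 s10-c->s0 s11-a->s0 s11-b->s14 s11-c->s15 s12-a->s0 s12-b->s14 s12-c->s16 s13-a->s16 s13-b->s16 s13-c->s16 s14-a->s1 s14-b->s2 s14-c->s17 s15-a->s1 s15-b->s2 s15-c->s18 s16-a->s18 s16-b->s18 s16-c->s18 s17-a->s3 s17-b->s4 s17-c->s19 s18-a->s19 s18-b->s19 s18-c->s19 s19-a->s9 s19-b->s9 s19-c->s9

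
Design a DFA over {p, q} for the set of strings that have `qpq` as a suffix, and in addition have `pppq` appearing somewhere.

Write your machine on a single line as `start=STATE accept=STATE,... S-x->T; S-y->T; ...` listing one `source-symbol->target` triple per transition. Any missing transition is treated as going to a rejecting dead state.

start=A; accept=G; A-p->B; A-q->A; B-p->C; B-q->A; C-p->D; C-q->A; D-p->D; D-q->E; E-p->F; E-q->E; F-p->D; F-q->G; G-p->F; G-q->E

Run two small machines in parallel and take their product. The first has 4 states tracking how much of the suffix `qpq` has currently been matched; the second has 5 states tracking whether and how much of `pppq` has been seen. A product state is a pair (one from each), accepting exactly when both do. After merging equivalent states the machine shrinks.
7 states suffice.
       p  q 
>  A   B  A 
   B   C  A 
   C   D  A 
   D   D  E 
   E   F  E 
   F   D  G 
 * G   F  E 
(> = start, * = accepting)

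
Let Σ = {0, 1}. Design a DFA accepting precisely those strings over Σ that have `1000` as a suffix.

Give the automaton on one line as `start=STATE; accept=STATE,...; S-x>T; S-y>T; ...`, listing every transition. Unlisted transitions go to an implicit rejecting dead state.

start=S0; accept=S4; S0-0>S0; S0-1>S1; S1-0>S2; S1-1>S1; S2-0>S3; S2-1>S1; S3-0>S4; S3-1>S1; S4-0>S0; S4-1>S1

Remember how much of `1000` the current input suffix matches. State S0 means no match yet; S1 means the last symbol is `1`; S2 means the last 2 symbols are `10`; S3 means the last 3 symbols are `100`; S4 means the last 4 symbols are `1000`. Only S4 accepts. On a mismatch, fall back to the longest proper suffix that is still a prefix of `1000`.
        0   1  
>  S0   S0  S1 
   S1   S2  S1 
   S2   S3  S1 
   S3   S4  S1 
 * S4   S0  S1 
(> = start, * = accepting)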